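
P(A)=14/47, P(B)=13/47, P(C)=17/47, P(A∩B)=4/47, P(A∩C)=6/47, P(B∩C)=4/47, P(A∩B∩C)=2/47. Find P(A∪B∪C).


P(A∪B∪C) = P(A)+P(B)+P(C) - P(AB)-P(AC)-P(BC) + P(ABC)
= 14/47+13/47+17/47 - 4/47-6/47-4/47 + 2/47
= 32/47

32/47


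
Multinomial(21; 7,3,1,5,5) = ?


21! = 51090942171709440000
Denominator: 7!=5040 * 3!=6 * 1!=1 * 5!=120 * 5!=120
Coefficient = 51090942171709440000 / 435456000 = 117327450240

117327450240


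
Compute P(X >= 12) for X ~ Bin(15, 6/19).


P(X>=12) = P(X=12) + P(X=13) + P(X=14) + P(X=15)
= 2175987810447360/15181127029874798299 + 231762015313920/15181127029874798299 + 15281011998720/15181127029874798299 + 470184984576/15181127029874798299
= 2423501022744576/15181127029874798299

2423501022744576/15181127029874798299


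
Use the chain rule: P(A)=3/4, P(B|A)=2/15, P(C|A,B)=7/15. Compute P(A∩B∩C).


P(A∩B∩C) = P(A) * P(B|A) * P(C|A∩B)
= 3/4 * 2/15 * 7/15
= 1/10 * 7/15 = 7/150

7/150


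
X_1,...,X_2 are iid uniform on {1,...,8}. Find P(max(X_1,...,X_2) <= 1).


P(max <= 1) = P(all X_i <= 1) = (P(X_1 <= 1))^2
= (1/8)^2 = 1/64

1/64


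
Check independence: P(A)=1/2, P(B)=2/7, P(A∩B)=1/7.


P(A)*P(B) = 1/2*2/7 = 1/7
P(A∩B) = 1/7, which equals P(A)P(B), so independent

Yes, A and B are independent


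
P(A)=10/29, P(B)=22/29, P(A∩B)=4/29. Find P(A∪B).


P(A∪B) = P(A) + P(B) - P(A∩B)
= 10/29 + 22/29 - 4/29 = 28/29

28/29


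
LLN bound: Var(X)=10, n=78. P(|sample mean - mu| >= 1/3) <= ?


Var(Xbar) = Var(X)/n = 10/78
Chebyshev: P(|Xbar-mu| >= 1/3) <= Var(Xbar)/(1/3)^2 = (5/39)/(1/9) = 15/13
Bound exceeds 1, so trivial bound: 1

1


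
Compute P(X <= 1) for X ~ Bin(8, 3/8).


P(X<=1) = P(X=0) + P(X=1)
= 390625/16777216 + 234375/2097152
= 2265625/16777216

2265625/16777216


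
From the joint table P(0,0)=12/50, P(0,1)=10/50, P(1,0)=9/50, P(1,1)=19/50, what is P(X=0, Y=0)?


Read from table: P(X=0, Y=0) = 12/50 = 6/25

6/25


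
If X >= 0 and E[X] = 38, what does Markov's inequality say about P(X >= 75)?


Markov: P(X >= a) <= E[X]/a
P(X >= 75) <= 38/75

38/75


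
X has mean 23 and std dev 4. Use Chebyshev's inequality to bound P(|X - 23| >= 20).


k = 20/4 = 5
Chebyshev: P(|X-mu| >= k*sigma) <= 1/k^2 = 1/5^2 = 1/25

1/25


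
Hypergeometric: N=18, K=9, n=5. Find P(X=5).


P(X=5) = C(9,5)*C(9,0) / C(18,5)
= 126*1 / 8568
= 126/8568 = 1/68

1/68


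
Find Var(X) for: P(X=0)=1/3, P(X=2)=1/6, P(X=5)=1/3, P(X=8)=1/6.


E[X] = 10/3, E[X^2] = 59/3
Var(X) = E[X^2] - (E[X])^2 = 59/3 - (10/3)^2 = 77/9

77/9


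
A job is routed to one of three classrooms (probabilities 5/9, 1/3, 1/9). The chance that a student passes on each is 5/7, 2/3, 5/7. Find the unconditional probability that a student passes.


P(A) = P(A|B1)P(B1) + P(A|B2)P(B2) + P(A|B3)P(B3)
= 5/7*5/9 + 2/3*1/3 + 5/7*1/9
= 25/63 + 2/9 + 5/63 = 44/63

44/63


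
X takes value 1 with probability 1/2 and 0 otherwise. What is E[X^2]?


For Bernoulli: X in {0,1}
E[X^2] = 0^2*(1-1/2) + 1^2*1/2 = 1/2

1/2


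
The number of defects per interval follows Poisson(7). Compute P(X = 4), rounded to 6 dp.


P(X=4) = e^(-7) * 7^4 / 4!
≈ 0.0009118819656 * 2401 / 24
≈ 0.091226

0.091226


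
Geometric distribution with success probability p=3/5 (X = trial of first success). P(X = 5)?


P(X=5) = (1-p)^4 * p = (2/5)^4 * 3/5
= 16/625 * 3/5 = 48/3125

48/3125


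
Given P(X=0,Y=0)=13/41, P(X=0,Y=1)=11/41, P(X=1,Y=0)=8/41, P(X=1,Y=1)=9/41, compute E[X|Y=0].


P(Y=0) = 21/41
E[X|Y=0] = (0*13 + 1*8)/21 = 8/21

8/21


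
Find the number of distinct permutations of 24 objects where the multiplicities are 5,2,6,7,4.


24! = 620448401733239439360000
Denominator: 5!=120 * 2!=2 * 6!=720 * 7!=5040 * 4!=24
Coefficient = 620448401733239439360000 / 20901888000 = 29683844910720

29683844910720


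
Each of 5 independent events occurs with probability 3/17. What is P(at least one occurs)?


P(at least one) = 1 - P(none)
P(none) = (1 - 3/17)^5 = (14/17)^5 = 537824/1419857
P(at least one) = 1 - 537824/1419857 = 882033/1419857

882033/1419857


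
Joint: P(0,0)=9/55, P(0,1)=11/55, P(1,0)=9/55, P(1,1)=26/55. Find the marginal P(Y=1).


P(Y=1) = P(0,1)+P(1,1) = 11/55 + 26/55 = 37/55

37/55


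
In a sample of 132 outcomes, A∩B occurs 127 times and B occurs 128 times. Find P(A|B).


P(A|B) = P(A∩B)/P(B) = (127/132)/(128/132) = 127/128

127/128


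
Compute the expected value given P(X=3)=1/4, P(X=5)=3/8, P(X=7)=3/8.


E[X] = sum(x * P(x))
= 3*1/4 + 5*3/8 + 7*3/8
= 21/4

21/4


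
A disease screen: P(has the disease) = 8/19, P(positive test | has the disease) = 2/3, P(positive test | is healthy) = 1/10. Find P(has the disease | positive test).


P(A) = P(A|B)P(B) + P(A|B')P(B') = 2/3*8/19 + 1/10*11/19 = 193/570
P(B|A) = P(A|B)P(B)/P(A) = (16/57)/(193/570) = 160/193

160/193


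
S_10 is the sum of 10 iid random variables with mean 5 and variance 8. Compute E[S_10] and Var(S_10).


E[S_n] = n*mu = 10*5 = 50
Var(S_n) = n*sigma^2 = 10*8 = 80

E[S_10]=50, Var(S_10)=80


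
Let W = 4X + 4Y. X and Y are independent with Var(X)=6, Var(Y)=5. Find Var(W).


Independence => Cov(X,Y)=0
Var(4X + 4Y) = 4^2*Var(X) + 4^2*Var(Y)
= 16*6 + 16*5 = 176

176


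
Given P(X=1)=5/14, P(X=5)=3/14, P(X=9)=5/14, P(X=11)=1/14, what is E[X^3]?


E[X^3] = sum(g(x)*P(x))
= 1*5/14 + 125*3/14 + 729*5/14 + 1331*1/14
= 2678/7

2678/7


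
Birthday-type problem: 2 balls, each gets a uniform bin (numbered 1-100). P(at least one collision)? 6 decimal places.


P(all different) = prod((100-i)/100 for i=0..1) = 0.990000
P(at least one match) = 1 - 0.990000 = 0.010000

0.010000


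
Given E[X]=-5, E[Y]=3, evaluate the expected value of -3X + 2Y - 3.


E[-3X + 2Y - 3] = -3*E[X] + 2*E[Y] - 3
= (-3)*(-5) + (2)*(3) + (-3)
= 15 + 6 - 3 = 18

18


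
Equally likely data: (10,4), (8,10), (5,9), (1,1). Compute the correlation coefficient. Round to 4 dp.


Cov(X,Y) = 5.5000, Var(X) = 11.5000, Var(Y) = 13.5000
rho = Cov/(sqrt(VarX)*sqrt(VarY)) = 0.4414

0.4414


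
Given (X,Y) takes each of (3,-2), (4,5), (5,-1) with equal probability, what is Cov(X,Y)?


E[X]=4, E[Y]=2/3, E[XY]=3
Cov(X,Y) = E[XY] - E[X]E[Y] = 3 - 4*2/3 = 1/3

1/3


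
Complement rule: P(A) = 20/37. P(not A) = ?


P(A') = 1 - P(A) = 1 - 20/37 = 17/37

17/37


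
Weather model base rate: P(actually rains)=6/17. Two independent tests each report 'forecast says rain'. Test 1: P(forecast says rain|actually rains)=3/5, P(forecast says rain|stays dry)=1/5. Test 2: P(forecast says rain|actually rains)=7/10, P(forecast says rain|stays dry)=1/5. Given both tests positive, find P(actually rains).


After test 1: P(+) = 3/5*6/17 + 1/5*11/17 = 29/85
P(B|+) = (18/85)/(29/85) = 18/29
After test 2 (use post1 as new prior): P(+) = 7/10*18/29 + 1/5*11/29 = 74/145
P(B|+,+) = (63/145)/(74/145) = 63/74

63/74


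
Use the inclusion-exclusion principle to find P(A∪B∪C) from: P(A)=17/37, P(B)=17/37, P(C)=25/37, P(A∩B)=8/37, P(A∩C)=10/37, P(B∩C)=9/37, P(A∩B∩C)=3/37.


P(A∪B∪C) = P(A)+P(B)+P(C) - P(AB)-P(AC)-P(BC) + P(ABC)
= 17/37+17/37+25/37 - 8/37-10/37-9/37 + 3/37
= 35/37

35/37


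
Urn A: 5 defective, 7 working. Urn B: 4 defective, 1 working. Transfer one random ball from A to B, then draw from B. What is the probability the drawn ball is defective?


P(transfer defective) = 5/12; P(transfer working) = 7/12
If defective transferred: Urn II has 5 defective of 6, so P(defective|defective moved) = 5/6
If working transferred: Urn II has 4 defective of 6, so P(defective|working moved) = 2/3
By total probability: P(defective) = 5/12*5/6 + 7/12*2/3 = 53/72

53/72


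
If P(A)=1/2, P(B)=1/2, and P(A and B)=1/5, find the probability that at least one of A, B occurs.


P(A∪B) = P(A) + P(B) - P(A∩B)
= 1/2 + 1/2 - 1/5 = 4/5

4/5


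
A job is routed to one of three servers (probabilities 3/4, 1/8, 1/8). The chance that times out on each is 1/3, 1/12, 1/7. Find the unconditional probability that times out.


P(A) = P(A|B1)P(B1) + P(A|B2)P(B2) + P(A|B3)P(B3)
= 1/3*3/4 + 1/12*1/8 + 1/7*1/8
= 1/4 + 1/96 + 1/56 = 187/672

187/672


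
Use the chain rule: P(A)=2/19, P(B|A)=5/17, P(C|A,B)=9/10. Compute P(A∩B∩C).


P(A∩B∩C) = P(A) * P(B|A) * P(C|A∩B)
= 2/19 * 5/17 * 9/10
= 10/323 * 9/10 = 9/323

9/323


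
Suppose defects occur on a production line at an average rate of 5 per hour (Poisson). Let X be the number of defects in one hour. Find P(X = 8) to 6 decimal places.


P(X=8) = e^(-5) * 5^8 / 8!
≈ 0.006737946999 * 390625 / 40320
≈ 0.065278

0.065278


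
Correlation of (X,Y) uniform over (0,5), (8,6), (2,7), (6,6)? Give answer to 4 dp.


Cov(X,Y) = 0.5000, Var(X) = 10.0000, Var(Y) = 0.5000
rho = Cov/(sqrt(VarX)*sqrt(VarY)) = 0.2236

0.2236


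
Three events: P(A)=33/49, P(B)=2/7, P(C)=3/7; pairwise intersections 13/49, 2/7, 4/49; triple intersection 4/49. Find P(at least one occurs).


P(A∪B∪C) = P(A)+P(B)+P(C) - P(AB)-P(AC)-P(BC) + P(ABC)
= 33/49+2/7+3/7 - 13/49-2/7-4/49 + 4/49
= 41/49

41/49


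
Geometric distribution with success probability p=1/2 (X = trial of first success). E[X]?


For geometric (trials until first success), E[X] = 1/p = 1/(1/2) = 2

2


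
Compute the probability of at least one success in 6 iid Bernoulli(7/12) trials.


P(at least one) = 1 - P(none)
P(none) = (1 - 7/12)^6 = (5/12)^6 = 15625/2985984
P(at least one) = 1 - 15625/2985984 = 2970359/2985984

2970359/2985984


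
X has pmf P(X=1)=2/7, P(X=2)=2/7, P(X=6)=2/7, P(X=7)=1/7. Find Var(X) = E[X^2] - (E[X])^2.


E[X] = 25/7, E[X^2] = 131/7
Var(X) = E[X^2] - (E[X])^2 = 131/7 - (25/7)^2 = 292/49

292/49


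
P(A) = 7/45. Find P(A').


P(A') = 1 - P(A) = 1 - 7/45 = 38/45

38/45


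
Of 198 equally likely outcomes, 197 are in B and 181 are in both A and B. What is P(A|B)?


P(A|B) = P(A∩B)/P(B) = (181/198)/(197/198) = 181/197

181/197


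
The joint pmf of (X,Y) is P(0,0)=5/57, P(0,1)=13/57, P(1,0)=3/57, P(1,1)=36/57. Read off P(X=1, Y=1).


Read from table: P(X=1, Y=1) = 36/57 = 12/19

12/19


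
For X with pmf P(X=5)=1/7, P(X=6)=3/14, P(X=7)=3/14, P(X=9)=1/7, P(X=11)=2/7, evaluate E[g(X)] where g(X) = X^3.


E[X^3] = sum(g(x)*P(x))
= 125*1/7 + 216*3/14 + 343*3/14 + 729*1/7 + 1331*2/7
= 8709/14

8709/14


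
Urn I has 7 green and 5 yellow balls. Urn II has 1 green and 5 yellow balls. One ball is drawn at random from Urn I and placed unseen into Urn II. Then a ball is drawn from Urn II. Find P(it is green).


P(transfer green) = 7/12; P(transfer yellow) = 5/12
If green transferred: Urn II has 2 green of 7, so P(green|green moved) = 2/7
If yellow transferred: Urn II has 1 green of 7, so P(green|yellow moved) = 1/7
By total probability: P(green) = 7/12*2/7 + 5/12*1/7 = 19/84

19/84


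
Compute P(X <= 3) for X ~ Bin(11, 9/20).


P(X<=3) = P(X=0) + P(X=1) + P(X=2) + P(X=3)
= 285311670611/204800000000000 + 2567805035499/204800000000000 + 2100931392681/40960000000000 + 5156831600217/40960000000000
= 195709658353/1024000000000

195709658353/1024000000000


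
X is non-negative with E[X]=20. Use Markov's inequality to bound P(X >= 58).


Markov: P(X >= a) <= E[X]/a
P(X >= 58) <= 20/58 = 10/29

10/29


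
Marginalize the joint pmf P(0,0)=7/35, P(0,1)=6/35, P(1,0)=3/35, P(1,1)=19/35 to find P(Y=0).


P(Y=0) = P(0,0)+P(1,0) = 7/35 + 3/35 = 10/35 = 2/7

2/7


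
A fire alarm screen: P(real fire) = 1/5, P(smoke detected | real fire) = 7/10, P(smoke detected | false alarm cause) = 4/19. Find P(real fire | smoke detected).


P(A) = P(A|B)P(B) + P(A|B')P(B') = 7/10*1/5 + 4/19*4/5 = 293/950
P(B|A) = P(A|B)P(B)/P(A) = (7/50)/(293/950) = 133/293

133/293


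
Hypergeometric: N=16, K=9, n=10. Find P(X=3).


P(X=3) = C(9,3)*C(7,7) / C(16,10)
= 84*1 / 8008
= 84/8008 = 3/286

3/286


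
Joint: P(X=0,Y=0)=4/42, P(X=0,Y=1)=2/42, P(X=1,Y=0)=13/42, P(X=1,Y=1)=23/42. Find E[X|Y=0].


P(Y=0) = 17/42
E[X|Y=0] = (0*4 + 1*13)/17 = 13/17

13/17


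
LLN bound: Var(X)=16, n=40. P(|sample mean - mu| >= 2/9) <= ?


Var(Xbar) = Var(X)/n = 16/40
Chebyshev: P(|Xbar-mu| >= 2/9) <= Var(Xbar)/(2/9)^2 = (2/5)/(4/81) = 81/10
Bound exceeds 1, so trivial bound: 1

1


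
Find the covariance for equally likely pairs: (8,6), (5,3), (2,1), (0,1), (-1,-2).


E[X]=14/5, E[Y]=9/5, E[XY]=67/5
Cov(X,Y) = E[XY] - E[X]E[Y] = 67/5 - 14/5*9/5 = 209/25

209/25


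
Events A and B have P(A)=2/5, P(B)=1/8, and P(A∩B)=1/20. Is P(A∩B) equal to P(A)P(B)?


P(A)*P(B) = 2/5*1/8 = 1/20
P(A∩B) = 1/20, which equals P(A)P(B), so independent

Yes, A and B are independent


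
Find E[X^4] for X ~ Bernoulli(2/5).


For Bernoulli: X in {0,1}
E[X^4] = 0^4*(1-2/5) + 1^4*2/5 = 2/5

2/5


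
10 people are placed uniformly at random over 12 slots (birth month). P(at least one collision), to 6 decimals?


P(all different) = prod((12-i)/12 for i=0..9) = 0.003868
P(at least one match) = 1 - 0.003868 = 0.996132

0.996132


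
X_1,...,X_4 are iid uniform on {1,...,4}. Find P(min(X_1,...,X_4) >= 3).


P(min >= 3) = P(all X_i >= 3) = (P(X_1 >= 3))^4
= (2/4)^4 = (1/2)^4 = 1/16

1/16


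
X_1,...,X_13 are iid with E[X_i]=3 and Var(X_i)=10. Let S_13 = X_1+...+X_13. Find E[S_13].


E[S_n] = n*E[X_1] = 13*3 = 39

39


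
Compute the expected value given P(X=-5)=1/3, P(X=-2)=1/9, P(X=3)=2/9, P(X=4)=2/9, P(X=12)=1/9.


E[X] = sum(x * P(x))
= -5*1/3 - 2*1/9 + 3*2/9 + 4*2/9 + 12*1/9
= 1

1


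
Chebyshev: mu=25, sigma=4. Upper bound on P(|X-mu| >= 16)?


k = 16/4 = 4
Chebyshev: P(|X-mu| >= k*sigma) <= 1/k^2 = 1/4^2 = 1/16

1/16


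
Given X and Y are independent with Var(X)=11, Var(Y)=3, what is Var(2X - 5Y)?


Independence => Cov(X,Y)=0
Var(2X - 5Y) = 2^2*Var(X) + (-5)^2*Var(Y)
= 4*11 + 25*3 = 119

119


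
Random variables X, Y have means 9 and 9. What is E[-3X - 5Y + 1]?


E[-3X - 5Y + 1] = -3*E[X] - 5*E[Y] + 1
= (-3)*(9) + (-5)*(9) + (1)
= -27 - 45 + 1 = -71

-71


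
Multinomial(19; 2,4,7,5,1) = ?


19! = 121645100408832000
Denominator: 2!=2 * 4!=24 * 7!=5040 * 5!=120 * 1!=1
Coefficient = 121645100408832000 / 29030400 = 4190266080

4190266080


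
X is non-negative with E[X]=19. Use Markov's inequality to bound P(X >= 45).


Markov: P(X >= a) <= E[X]/a
P(X >= 45) <= 19/45

19/45


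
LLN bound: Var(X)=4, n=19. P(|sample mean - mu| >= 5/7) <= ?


Var(Xbar) = Var(X)/n = 4/19
Chebyshev: P(|Xbar-mu| >= 5/7) <= Var(Xbar)/(5/7)^2 = (4/19)/(25/49) = 196/475

196/475


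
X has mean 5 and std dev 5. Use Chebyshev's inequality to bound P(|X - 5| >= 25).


k = 25/5 = 5
Chebyshev: P(|X-mu| >= k*sigma) <= 1/k^2 = 1/5^2 = 1/25

1/25


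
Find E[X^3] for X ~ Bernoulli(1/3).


For Bernoulli: X in {0,1}
E[X^3] = 0^3*(1-1/3) + 1^3*1/3 = 1/3

1/3


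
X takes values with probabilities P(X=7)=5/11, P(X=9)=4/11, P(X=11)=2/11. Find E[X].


E[X] = sum(x * P(x))
= 7*5/11 + 9*4/11 + 11*2/11
= 93/11

93/11


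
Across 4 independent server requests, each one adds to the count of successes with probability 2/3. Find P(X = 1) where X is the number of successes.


P(X=1) = C(4,1) * p^1 * (1-p)^3
= 4 * 2/3 * 1/27
= 8/81

8/81


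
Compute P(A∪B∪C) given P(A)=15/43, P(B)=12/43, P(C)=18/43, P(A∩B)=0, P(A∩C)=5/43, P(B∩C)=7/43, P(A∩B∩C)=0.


P(A∪B∪C) = P(A)+P(B)+P(C) - P(AB)-P(AC)-P(BC) + P(ABC)
= 15/43+12/43+18/43 - 0-5/43-7/43 + 0
= 33/43

33/43


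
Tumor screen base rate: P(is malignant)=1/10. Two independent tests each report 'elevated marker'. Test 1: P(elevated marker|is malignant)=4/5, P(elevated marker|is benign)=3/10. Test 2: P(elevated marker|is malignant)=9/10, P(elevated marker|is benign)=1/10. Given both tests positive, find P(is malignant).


After test 1: P(+) = 4/5*1/10 + 3/10*9/10 = 7/20
P(B|+) = (2/25)/(7/20) = 8/35
After test 2 (use post1 as new prior): P(+) = 9/10*8/35 + 1/10*27/35 = 99/350
P(B|+,+) = (36/175)/(99/350) = 8/11

8/11


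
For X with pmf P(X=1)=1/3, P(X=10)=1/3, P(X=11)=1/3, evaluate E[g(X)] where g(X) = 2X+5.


E[2X+5] = sum(g(x)*P(x))
= 7*1/3 + 25*1/3 + 27*1/3
= 59/3

59/3


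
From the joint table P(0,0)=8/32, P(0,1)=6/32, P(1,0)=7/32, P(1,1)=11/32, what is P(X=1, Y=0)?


Read from table: P(X=1, Y=0) = 7/32

7/32


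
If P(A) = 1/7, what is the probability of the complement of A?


P(A') = 1 - P(A) = 1 - 1/7 = 6/7

6/7


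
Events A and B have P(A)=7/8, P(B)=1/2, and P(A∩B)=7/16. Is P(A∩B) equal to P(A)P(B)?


P(A)*P(B) = 7/8*1/2 = 7/16
P(A∩B) = 7/16, which equals P(A)P(B), so independent

Yes, A and B are independent


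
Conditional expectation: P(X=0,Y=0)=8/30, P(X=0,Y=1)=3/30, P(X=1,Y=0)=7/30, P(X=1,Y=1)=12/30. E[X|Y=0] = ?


P(Y=0) = 15/30
E[X|Y=0] = (0*8 + 1*7)/15 = 7/15

7/15


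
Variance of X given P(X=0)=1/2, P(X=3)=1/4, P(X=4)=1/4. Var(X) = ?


E[X] = 7/4, E[X^2] = 25/4
Var(X) = E[X^2] - (E[X])^2 = 25/4 - (7/4)^2 = 51/16

51/16


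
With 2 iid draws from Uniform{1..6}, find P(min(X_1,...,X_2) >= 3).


P(min >= 3) = P(all X_i >= 3) = (P(X_1 >= 3))^2
= (4/6)^2 = (2/3)^2 = 4/9

4/9


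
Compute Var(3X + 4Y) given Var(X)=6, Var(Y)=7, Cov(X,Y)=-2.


Var(3X + 4Y) = 3^2*Var(X) + 4^2*Var(Y) + 2*3*4*Cov(X,Y)
= 9*6 + 16*7 + 24*(-2)
= 54 + 112 - 48 = 118

118


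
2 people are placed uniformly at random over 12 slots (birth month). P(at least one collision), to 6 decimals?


P(all different) = prod((12-i)/12 for i=0..1) = 0.916667
P(at least one match) = 1 - 0.916667 = 0.083333

0.083333


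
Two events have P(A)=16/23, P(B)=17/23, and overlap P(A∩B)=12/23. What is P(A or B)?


P(A∪B) = P(A) + P(B) - P(A∩B)
= 16/23 + 17/23 - 12/23 = 21/23

21/23


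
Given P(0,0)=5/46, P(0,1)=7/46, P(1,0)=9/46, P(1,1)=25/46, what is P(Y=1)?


P(Y=1) = P(0,1)+P(1,1) = 7/46 + 25/46 = 32/46 = 16/23

16/23


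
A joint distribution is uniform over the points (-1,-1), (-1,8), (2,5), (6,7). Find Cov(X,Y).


E[X]=3/2, E[Y]=19/4, E[XY]=45/4
Cov(X,Y) = E[XY] - E[X]E[Y] = 45/4 - 3/2*19/4 = 33/8

33/8


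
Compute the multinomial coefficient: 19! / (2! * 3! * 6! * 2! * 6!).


19! = 121645100408832000
Denominator: 2!=2 * 3!=6 * 6!=720 * 2!=2 * 6!=720
Coefficient = 121645100408832000 / 12441600 = 9777287520

9777287520


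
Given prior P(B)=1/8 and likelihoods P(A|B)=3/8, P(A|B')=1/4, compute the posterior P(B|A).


P(A) = P(A|B)P(B) + P(A|B')P(B') = 3/8*1/8 + 1/4*7/8 = 17/64
P(B|A) = P(A|B)P(B)/P(A) = (3/64)/(17/64) = 3/17

3/17


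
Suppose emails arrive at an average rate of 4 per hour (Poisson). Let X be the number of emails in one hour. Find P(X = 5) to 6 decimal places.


P(X=5) = e^(-4) * 4^5 / 5!
≈ 0.01831563889 * 1024 / 120
≈ 0.156293

0.156293


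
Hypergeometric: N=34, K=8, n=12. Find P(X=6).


P(X=6) = C(8,6)*C(26,6) / C(34,12)
= 28*230230 / 548354040
= 6446440/548354040 = 539/45849

539/45849


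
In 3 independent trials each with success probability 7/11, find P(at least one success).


P(at least one) = 1 - P(none)
P(none) = (1 - 7/11)^3 = (4/11)^3 = 64/1331
P(at least one) = 1 - 64/1331 = 1267/1331

1267/1331


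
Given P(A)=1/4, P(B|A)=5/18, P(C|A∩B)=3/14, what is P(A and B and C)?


P(A∩B∩C) = P(A) * P(B|A) * P(C|A∩B)
= 1/4 * 5/18 * 3/14
= 5/72 * 3/14 = 5/336

5/336


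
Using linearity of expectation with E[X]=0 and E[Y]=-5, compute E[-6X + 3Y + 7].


E[-6X + 3Y + 7] = -6*E[X] + 3*E[Y] + 7
= (-6)*(0) + (3)*(-5) + (7)
= 0 - 15 + 7 = -8

-8


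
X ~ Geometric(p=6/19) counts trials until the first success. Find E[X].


For geometric (trials until first success), E[X] = 1/p = 1/(6/19) = 19/6

19/6


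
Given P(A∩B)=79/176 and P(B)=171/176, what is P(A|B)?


P(A|B) = P(A∩B)/P(B) = (79/176)/(171/176) = 79/171

79/171


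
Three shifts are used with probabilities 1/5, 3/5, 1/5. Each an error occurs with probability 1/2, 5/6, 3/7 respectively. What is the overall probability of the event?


P(A) = P(A|B1)P(B1) + P(A|B2)P(B2) + P(A|B3)P(B3)
= 1/2*1/5 + 5/6*3/5 + 3/7*1/5
= 1/10 + 1/2 + 3/35 = 24/35

24/35


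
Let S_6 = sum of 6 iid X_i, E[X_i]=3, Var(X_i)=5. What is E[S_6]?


E[S_n] = n*E[X_1] = 6*3 = 18

18


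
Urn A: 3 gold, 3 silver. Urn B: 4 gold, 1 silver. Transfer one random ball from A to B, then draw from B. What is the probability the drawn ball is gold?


P(transfer gold) = 3/6 = 1/2; P(transfer silver) = 1/2
If gold transferred: Urn II has 5 gold of 6, so P(gold|gold moved) = 5/6
If silver transferred: Urn II has 4 gold of 6, so P(gold|silver moved) = 2/3
By total probability: P(gold) = 1/2*5/6 + 1/2*2/3 = 3/4

3/4


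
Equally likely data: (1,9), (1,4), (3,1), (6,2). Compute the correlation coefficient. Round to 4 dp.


Cov(X,Y) = -4.0000, Var(X) = 4.1875, Var(Y) = 9.5000
rho = Cov/(sqrt(VarX)*sqrt(VarY)) = -0.6342

-0.6342


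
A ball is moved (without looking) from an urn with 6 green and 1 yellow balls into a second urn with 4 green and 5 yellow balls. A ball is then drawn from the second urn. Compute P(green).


P(transfer green) = 6/7; P(transfer yellow) = 1/7
If green transferred: Urn II has 5 green of 10, so P(green|green moved) = 1/2
If yellow transferred: Urn II has 4 green of 10, so P(green|yellow moved) = 2/5
By total probability: P(green) = 6/7*1/2 + 1/7*2/5 = 17/35

17/35


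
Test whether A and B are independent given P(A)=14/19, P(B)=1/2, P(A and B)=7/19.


P(A)*P(B) = 14/19*1/2 = 7/19
P(A∩B) = 7/19, which equals P(A)P(B), so independent

Yes, A and B are independent


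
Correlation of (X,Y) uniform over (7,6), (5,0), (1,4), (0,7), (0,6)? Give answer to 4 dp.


Cov(X,Y) = -2.7600, Var(X) = 8.2400, Var(Y) = 6.2400
rho = Cov/(sqrt(VarX)*sqrt(VarY)) = -0.3849

-0.3849


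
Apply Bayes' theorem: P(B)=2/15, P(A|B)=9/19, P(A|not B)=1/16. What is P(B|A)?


P(A) = P(A|B)P(B) + P(A|B')P(B') = 9/19*2/15 + 1/16*13/15 = 107/912
P(B|A) = P(A|B)P(B)/P(A) = (6/95)/(107/912) = 288/535

288/535


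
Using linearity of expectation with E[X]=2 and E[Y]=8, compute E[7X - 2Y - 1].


E[7X - 2Y - 1] = 7*E[X] - 2*E[Y] - 1
= (7)*(2) + (-2)*(8) + (-1)
= 14 - 16 - 1 = -3

-3


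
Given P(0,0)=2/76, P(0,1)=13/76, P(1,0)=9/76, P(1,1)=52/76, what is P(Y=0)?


P(Y=0) = P(0,0)+P(1,0) = 2/76 + 9/76 = 11/76

11/76


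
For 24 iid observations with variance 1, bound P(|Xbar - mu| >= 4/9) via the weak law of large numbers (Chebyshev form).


Var(Xbar) = Var(X)/n = 1/24
Chebyshev: P(|Xbar-mu| >= 4/9) <= Var(Xbar)/(4/9)^2 = (1/24)/(16/81) = 27/128

27/128


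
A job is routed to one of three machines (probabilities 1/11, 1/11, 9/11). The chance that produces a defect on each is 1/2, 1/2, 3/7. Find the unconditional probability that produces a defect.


P(A) = P(A|B1)P(B1) + P(A|B2)P(B2) + P(A|B3)P(B3)
= 1/2*1/11 + 1/2*1/11 + 3/7*9/11
= 1/22 + 1/22 + 27/77 = 34/77

34/77


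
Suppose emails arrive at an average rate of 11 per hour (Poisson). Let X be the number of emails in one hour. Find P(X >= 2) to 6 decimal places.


P(X>=2) = 1 - P(X<=1) = 1 - (e^(-11)*11^0/0! + e^(-11)*11^1/1!)
≈ 1 - (0.0000167017 + 0.0001837187)
= 1 - 0.0002004204 = 0.9997995796
≈ 0.999800

0.999800


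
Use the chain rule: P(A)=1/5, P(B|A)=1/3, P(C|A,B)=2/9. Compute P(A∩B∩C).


P(A∩B∩C) = P(A) * P(B|A) * P(C|A∩B)
= 1/5 * 1/3 * 2/9
= 1/15 * 2/9 = 2/135

2/135


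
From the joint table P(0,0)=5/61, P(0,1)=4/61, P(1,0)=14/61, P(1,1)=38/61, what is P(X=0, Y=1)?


Read from table: P(X=0, Y=1) = 4/61

4/61


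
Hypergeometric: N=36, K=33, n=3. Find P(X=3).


P(X=3) = C(33,3)*C(3,0) / C(36,3)
= 5456*1 / 7140
= 5456/7140 = 1364/1785

1364/1785


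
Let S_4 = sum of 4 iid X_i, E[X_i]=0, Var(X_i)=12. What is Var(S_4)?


By independence, Var(S_n) = n*Var(X_1) = 4*12 = 48

48


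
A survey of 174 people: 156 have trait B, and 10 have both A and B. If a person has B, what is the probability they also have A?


P(A|B) = P(A∩B)/P(B) = (10/174)/(156/174) = 10/156 = 5/78

5/78


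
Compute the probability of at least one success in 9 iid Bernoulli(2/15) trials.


P(at least one) = 1 - P(none)
P(none) = (1 - 2/15)^9 = (13/15)^9 = 10604499373/38443359375
P(at least one) = 1 - 10604499373/38443359375 = 27838860002/38443359375

27838860002/38443359375


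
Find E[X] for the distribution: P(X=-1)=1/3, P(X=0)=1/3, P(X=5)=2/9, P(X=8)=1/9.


E[X] = sum(x * P(x))
= -1*1/3 + 0*1/3 + 5*2/9 + 8*1/9
= 5/3

5/3


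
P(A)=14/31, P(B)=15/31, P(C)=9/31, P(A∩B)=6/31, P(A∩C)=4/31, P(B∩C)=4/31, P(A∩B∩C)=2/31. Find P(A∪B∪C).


P(A∪B∪C) = P(A)+P(B)+P(C) - P(AB)-P(AC)-P(BC) + P(ABC)
= 14/31+15/31+9/31 - 6/31-4/31-4/31 + 2/31
= 26/31

26/31


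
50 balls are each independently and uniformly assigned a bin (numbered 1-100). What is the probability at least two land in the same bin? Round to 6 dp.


P(all different) = prod((100-i)/100 for i=0..49) = 0.000000
P(at least one match) = 1 - 0.000000 = 1.000000

1.000000


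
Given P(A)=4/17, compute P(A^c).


P(A') = 1 - P(A) = 1 - 4/17 = 13/17

13/17


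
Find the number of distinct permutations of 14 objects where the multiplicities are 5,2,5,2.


14! = 87178291200
Denominator: 5!=120 * 2!=2 * 5!=120 * 2!=2
Coefficient = 87178291200 / 57600 = 1513512

1513512


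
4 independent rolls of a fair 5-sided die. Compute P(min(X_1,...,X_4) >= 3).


P(min >= 3) = P(all X_i >= 3) = (P(X_1 >= 3))^4
= (3/5)^4 = 81/625

81/625


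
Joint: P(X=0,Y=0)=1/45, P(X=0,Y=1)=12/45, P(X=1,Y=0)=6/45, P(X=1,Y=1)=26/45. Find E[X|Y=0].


P(Y=0) = 7/45
E[X|Y=0] = (0*1 + 1*6)/7 = 6/7

6/7


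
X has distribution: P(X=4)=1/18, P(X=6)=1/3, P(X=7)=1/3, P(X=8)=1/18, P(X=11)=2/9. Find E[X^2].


E[X^2] = sum(g(x)*P(x))
= 16*1/18 + 36*1/3 + 49*1/3 + 64*1/18 + 121*2/9
= 179/3

179/3


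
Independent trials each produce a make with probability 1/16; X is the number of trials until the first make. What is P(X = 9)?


P(X=9) = (1-p)^8 * p = (15/16)^8 * 1/16
= 2562890625/4294967296 * 1/16 = 2562890625/68719476736

2562890625/68719476736


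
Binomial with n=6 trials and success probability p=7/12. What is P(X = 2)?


P(X=2) = C(6,2) * p^2 * (1-p)^4
= 15 * 49/144 * 625/20736
= 153125/995328

153125/995328


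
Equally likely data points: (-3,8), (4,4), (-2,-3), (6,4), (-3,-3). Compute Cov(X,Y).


E[X]=2/5, E[Y]=2, E[XY]=31/5
Cov(X,Y) = E[XY] - E[X]E[Y] = 31/5 - 2/5*2 = 27/5

27/5


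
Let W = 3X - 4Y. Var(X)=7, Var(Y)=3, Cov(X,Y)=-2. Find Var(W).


Var(3X - 4Y) = 3^2*Var(X) + (-4)^2*Var(Y) + 2*3*(-4)*Cov(X,Y)
= 9*7 + 16*3 - 24*(-2)
= 63 + 48 + 48 = 159

159


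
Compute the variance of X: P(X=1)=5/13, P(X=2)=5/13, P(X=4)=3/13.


E[X] = 27/13, E[X^2] = 73/13
Var(X) = E[X^2] - (E[X])^2 = 73/13 - (27/13)^2 = 220/169

220/169


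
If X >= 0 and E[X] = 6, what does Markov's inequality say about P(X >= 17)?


Markov: P(X >= a) <= E[X]/a
P(X >= 17) <= 6/17

6/17


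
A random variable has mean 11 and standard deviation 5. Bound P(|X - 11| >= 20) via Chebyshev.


k = 20/5 = 4
Chebyshev: P(|X-mu| >= k*sigma) <= 1/k^2 = 1/4^2 = 1/16

1/16


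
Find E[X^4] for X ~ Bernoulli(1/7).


For Bernoulli: X in {0,1}
E[X^4] = 0^4*(1-1/7) + 1^4*1/7 = 1/7

1/7


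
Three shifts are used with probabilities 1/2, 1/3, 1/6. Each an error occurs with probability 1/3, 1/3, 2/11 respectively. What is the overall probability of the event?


P(A) = P(A|B1)P(B1) + P(A|B2)P(B2) + P(A|B3)P(B3)
= 1/3*1/2 + 1/3*1/3 + 2/11*1/6
= 1/6 + 1/9 + 1/33 = 61/198

61/198


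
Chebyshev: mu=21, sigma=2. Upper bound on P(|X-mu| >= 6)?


k = 6/2 = 3
Chebyshev: P(|X-mu| >= k*sigma) <= 1/k^2 = 1/3^2 = 1/9

1/9


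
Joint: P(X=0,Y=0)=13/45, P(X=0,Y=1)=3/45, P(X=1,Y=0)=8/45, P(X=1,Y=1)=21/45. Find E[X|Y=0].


P(Y=0) = 21/45
E[X|Y=0] = (0*13 + 1*8)/21 = 8/21

8/21


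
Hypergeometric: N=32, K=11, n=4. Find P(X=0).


P(X=0) = C(11,0)*C(21,4) / C(32,4)
= 1*5985 / 35960
= 5985/35960 = 1197/7192

1197/7192


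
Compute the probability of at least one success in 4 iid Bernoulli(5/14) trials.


P(at least one) = 1 - P(none)
P(none) = (1 - 5/14)^4 = (9/14)^4 = 6561/38416
P(at least one) = 1 - 6561/38416 = 31855/38416

31855/38416


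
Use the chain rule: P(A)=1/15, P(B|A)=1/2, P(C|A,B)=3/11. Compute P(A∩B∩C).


P(A∩B∩C) = P(A) * P(B|A) * P(C|A∩B)
= 1/15 * 1/2 * 3/11
= 1/30 * 3/11 = 1/110

1/110


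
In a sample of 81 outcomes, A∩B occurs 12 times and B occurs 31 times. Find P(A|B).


P(A|B) = P(A∩B)/P(B) = (12/81)/(31/81) = 12/31

12/31


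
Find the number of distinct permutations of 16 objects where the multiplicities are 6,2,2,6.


16! = 20922789888000
Denominator: 6!=720 * 2!=2 * 2!=2 * 6!=720
Coefficient = 20922789888000 / 2073600 = 10090080

10090080


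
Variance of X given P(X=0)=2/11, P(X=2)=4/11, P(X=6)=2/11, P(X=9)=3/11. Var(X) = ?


E[X] = 47/11, E[X^2] = 331/11
Var(X) = E[X^2] - (E[X])^2 = 331/11 - (47/11)^2 = 1432/121

1432/121


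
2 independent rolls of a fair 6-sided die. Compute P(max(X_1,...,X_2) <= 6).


P(max <= 6) = P(all X_i <= 6) = (P(X_1 <= 6))^2
= (6/6)^2 = 1^2 = 1

1


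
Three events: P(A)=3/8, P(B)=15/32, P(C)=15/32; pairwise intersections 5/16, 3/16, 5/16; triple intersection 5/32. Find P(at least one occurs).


P(A∪B∪C) = P(A)+P(B)+P(C) - P(AB)-P(AC)-P(BC) + P(ABC)
= 3/8+15/32+15/32 - 5/16-3/16-5/16 + 5/32
= 21/32

21/32


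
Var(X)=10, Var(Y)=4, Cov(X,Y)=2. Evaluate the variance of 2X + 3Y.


Var(2X + 3Y) = 2^2*Var(X) + 3^2*Var(Y) + 2*2*3*Cov(X,Y)
= 4*10 + 9*4 + 12*2
= 40 + 36 + 24 = 100

100


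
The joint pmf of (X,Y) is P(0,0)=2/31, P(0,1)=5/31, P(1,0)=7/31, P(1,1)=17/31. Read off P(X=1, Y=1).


Read from table: P(X=1, Y=1) = 17/31

17/31


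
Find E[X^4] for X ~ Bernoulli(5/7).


For Bernoulli: X in {0,1}
E[X^4] = 0^4*(1-5/7) + 1^4*5/7 = 5/7

5/7


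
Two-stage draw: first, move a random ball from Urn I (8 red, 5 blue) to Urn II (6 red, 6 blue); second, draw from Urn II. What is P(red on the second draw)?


P(transfer red) = 8/13; P(transfer blue) = 5/13
If red transferred: Urn II has 7 red of 13, so P(red|red moved) = 7/13
If blue transferred: Urn II has 6 red of 13, so P(red|blue moved) = 6/13
By total probability: P(red) = 8/13*7/13 + 5/13*6/13 = 86/169

86/169


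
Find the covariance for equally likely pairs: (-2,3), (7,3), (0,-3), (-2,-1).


E[X]=3/4, E[Y]=1/2, E[XY]=17/4
Cov(X,Y) = E[XY] - E[X]E[Y] = 17/4 - 3/4*1/2 = 31/8

31/8


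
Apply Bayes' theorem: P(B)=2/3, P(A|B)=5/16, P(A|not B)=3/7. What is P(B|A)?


P(A) = P(A|B)P(B) + P(A|B')P(B') = 5/16*2/3 + 3/7*1/3 = 59/168
P(B|A) = P(A|B)P(B)/P(A) = (5/24)/(59/168) = 35/59

35/59


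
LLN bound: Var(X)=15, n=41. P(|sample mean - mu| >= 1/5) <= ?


Var(Xbar) = Var(X)/n = 15/41
Chebyshev: P(|Xbar-mu| >= 1/5) <= Var(Xbar)/(1/5)^2 = (15/41)/(1/25) = 375/41
Bound exceeds 1, so trivial bound: 1

1


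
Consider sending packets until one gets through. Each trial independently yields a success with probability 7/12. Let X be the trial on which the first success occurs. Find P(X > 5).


P(X > 5) = P(first 5 trials all fail) = (1-p)^5 = (5/12)^5 = 3125/248832

3125/248832


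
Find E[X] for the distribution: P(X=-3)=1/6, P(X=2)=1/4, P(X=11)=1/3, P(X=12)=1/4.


E[X] = sum(x * P(x))
= -3*1/6 + 2*1/4 + 11*1/3 + 12*1/4
= 20/3

20/3


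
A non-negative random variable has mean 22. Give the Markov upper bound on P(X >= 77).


Markov: P(X >= a) <= E[X]/a
P(X >= 77) <= 22/77 = 2/7

2/7


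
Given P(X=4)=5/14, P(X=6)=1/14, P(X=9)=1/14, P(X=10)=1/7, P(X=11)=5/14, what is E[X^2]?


E[X^2] = sum(g(x)*P(x))
= 16*5/14 + 36*1/14 + 81*1/14 + 100*1/7 + 121*5/14
= 501/7

501/7


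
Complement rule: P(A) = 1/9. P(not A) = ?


P(A') = 1 - P(A) = 1 - 1/9 = 8/9

8/9


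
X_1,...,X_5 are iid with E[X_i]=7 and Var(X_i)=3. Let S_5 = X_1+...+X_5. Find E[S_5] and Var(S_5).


E[S_n] = n*mu = 5*7 = 35
Var(S_n) = n*sigma^2 = 5*3 = 15

E[S_5]=35, Var(S_5)=15


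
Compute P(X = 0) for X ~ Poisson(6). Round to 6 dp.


P(X=0) = e^(-6) * 6^0 / 0!
≈ 0.002478752177 * 1 / 1
≈ 0.002479

0.002479


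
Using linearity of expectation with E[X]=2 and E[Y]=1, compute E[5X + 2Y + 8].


E[5X + 2Y + 8] = 5*E[X] + 2*E[Y] + 8
= (5)*(2) + (2)*(1) + (8)
= 10 + 2 + 8 = 20

20


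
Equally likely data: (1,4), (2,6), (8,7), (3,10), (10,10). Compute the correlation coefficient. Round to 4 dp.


Cov(X,Y) = 4.8800, Var(X) = 12.5600, Var(Y) = 5.4400
rho = Cov/(sqrt(VarX)*sqrt(VarY)) = 0.5904

0.5904


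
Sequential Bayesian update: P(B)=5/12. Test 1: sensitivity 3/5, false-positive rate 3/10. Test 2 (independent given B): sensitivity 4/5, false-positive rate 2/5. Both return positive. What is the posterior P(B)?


After test 1: P(+) = 3/5*5/12 + 3/10*7/12 = 17/40
P(B|+) = (1/4)/(17/40) = 10/17
After test 2 (use post1 as new prior): P(+) = 4/5*10/17 + 2/5*7/17 = 54/85
P(B|+,+) = (8/17)/(54/85) = 20/27

20/27


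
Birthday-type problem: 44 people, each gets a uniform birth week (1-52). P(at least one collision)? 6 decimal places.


P(all different) = prod((52-i)/52 for i=0..43) = 0.000000
P(at least one match) = 1 - 0.000000 = 1.000000

1.000000


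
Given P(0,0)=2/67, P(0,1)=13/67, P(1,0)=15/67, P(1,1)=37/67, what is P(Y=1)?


P(Y=1) = P(0,1)+P(1,1) = 13/67 + 37/67 = 50/67

50/67


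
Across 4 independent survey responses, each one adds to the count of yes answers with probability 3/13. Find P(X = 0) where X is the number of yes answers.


P(X=0) = C(4,0) * p^0 * (1-p)^4
= 1 * 1 * 10000/28561
= 10000/28561

10000/28561


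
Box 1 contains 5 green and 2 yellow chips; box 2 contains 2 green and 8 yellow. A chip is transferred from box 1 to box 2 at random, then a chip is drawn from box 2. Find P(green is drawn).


P(transfer green) = 5/7; P(transfer yellow) = 2/7
If green transferred: Urn II has 3 green of 11, so P(green|green moved) = 3/11
If yellow transferred: Urn II has 2 green of 11, so P(green|yellow moved) = 2/11
By total probability: P(green) = 5/7*3/11 + 2/7*2/11 = 19/77

19/77


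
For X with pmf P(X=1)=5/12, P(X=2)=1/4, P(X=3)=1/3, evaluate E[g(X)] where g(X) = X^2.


E[X^2] = sum(g(x)*P(x))
= 1*5/12 + 4*1/4 + 9*1/3
= 53/12

53/12


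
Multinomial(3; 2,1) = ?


3! = 6
Denominator: 2!=2 * 1!=1
Coefficient = 6 / 2 = 3

3


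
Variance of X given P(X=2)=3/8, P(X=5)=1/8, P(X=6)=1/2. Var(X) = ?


E[X] = 35/8, E[X^2] = 181/8
Var(X) = E[X^2] - (E[X])^2 = 181/8 - (35/8)^2 = 223/64

223/64


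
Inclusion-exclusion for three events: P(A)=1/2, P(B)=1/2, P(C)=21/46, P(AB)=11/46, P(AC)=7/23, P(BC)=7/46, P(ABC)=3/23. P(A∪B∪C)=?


P(A∪B∪C) = P(A)+P(B)+P(C) - P(AB)-P(AC)-P(BC) + P(ABC)
= 1/2+1/2+21/46 - 11/46-7/23-7/46 + 3/23
= 41/46

41/46


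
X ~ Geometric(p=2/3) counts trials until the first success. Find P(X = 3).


P(X=3) = (1-p)^2 * p = (1/3)^2 * 2/3
= 1/9 * 2/3 = 2/27

2/27


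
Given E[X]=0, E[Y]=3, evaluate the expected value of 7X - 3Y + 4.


E[7X - 3Y + 4] = 7*E[X] - 3*E[Y] + 4
= (7)*(0) + (-3)*(3) + (4)
= 0 - 9 + 4 = -5

-5


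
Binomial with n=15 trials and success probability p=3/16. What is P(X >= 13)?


P(X>=13) = P(X=13) + P(X=14) + P(X=15)
= 28291261635/1152921504606846976 + 932678955/1152921504606846976 + 14348907/1152921504606846976
= 29238289497/1152921504606846976

29238289497/1152921504606846976


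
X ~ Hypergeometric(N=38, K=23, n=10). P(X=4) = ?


P(X=4) = C(23,4)*C(15,6) / C(38,10)
= 8855*5005 / 472733756
= 44319275/472733756 = 4029025/42975796

4029025/42975796


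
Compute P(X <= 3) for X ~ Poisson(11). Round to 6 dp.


P(X<=3) = e^(-11)*11^0/0! + e^(-11)*11^1/1! + e^(-11)*11^2/2! + e^(-11)*11^3/3!
≈ 0.0000167017 + 0.0001837187 + 0.0010104529 + 0.0037049940
= 0.0049158673
≈ 0.004916

0.004916


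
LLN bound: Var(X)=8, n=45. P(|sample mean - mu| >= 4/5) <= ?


Var(Xbar) = Var(X)/n = 8/45
Chebyshev: P(|Xbar-mu| >= 4/5) <= Var(Xbar)/(4/5)^2 = (8/45)/(16/25) = 5/18

5/18


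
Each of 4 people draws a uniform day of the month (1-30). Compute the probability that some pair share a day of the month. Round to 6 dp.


P(all different) = prod((30-i)/30 for i=0..3) = 0.812000
P(at least one match) = 1 - 0.812000 = 0.188000

0.188000


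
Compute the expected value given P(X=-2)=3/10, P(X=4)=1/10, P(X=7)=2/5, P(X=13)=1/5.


E[X] = sum(x * P(x))
= -2*3/10 + 4*1/10 + 7*2/5 + 13*1/5
= 26/5

26/5


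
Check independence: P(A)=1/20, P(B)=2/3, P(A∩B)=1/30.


P(A)*P(B) = 1/20*2/3 = 1/30
P(A∩B) = 1/30, which equals P(A)P(B), so independent

Yes, A and B are independent


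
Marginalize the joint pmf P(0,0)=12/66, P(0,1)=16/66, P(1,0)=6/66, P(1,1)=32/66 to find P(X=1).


P(X=1) = P(1,0)+P(1,1) = 6/66 + 32/66 = 38/66 = 19/33

19/33


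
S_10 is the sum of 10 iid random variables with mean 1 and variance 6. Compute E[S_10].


E[S_n] = n*E[X_1] = 10*1 = 10

10


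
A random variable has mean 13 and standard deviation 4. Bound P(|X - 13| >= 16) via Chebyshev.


k = 16/4 = 4
Chebyshev: P(|X-mu| >= k*sigma) <= 1/k^2 = 1/4^2 = 1/16

1/16


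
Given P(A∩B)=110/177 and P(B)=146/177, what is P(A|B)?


P(A|B) = P(A∩B)/P(B) = (110/177)/(146/177) = 110/146 = 55/73

55/73


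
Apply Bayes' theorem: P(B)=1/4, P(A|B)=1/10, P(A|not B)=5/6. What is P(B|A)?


P(A) = P(A|B)P(B) + P(A|B')P(B') = 1/10*1/4 + 5/6*3/4 = 13/20
P(B|A) = P(A|B)P(B)/P(A) = (1/40)/(13/20) = 1/26

1/26


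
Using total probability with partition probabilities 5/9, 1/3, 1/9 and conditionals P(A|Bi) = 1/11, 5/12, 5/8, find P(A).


P(A) = P(A|B1)P(B1) + P(A|B2)P(B2) + P(A|B3)P(B3)
= 1/11*5/9 + 5/12*1/3 + 5/8*1/9
= 5/99 + 5/36 + 5/72 = 205/792

205/792


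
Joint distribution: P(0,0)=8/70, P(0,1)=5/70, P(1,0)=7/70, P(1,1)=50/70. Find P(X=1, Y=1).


Read from table: P(X=1, Y=1) = 50/70 = 5/7

5/7


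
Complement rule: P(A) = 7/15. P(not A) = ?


P(A') = 1 - P(A) = 1 - 7/15 = 8/15

8/15


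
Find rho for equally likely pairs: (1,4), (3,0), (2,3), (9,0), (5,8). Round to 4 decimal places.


Cov(X,Y) = -2.0000, Var(X) = 8.0000, Var(Y) = 8.8000
rho = Cov/(sqrt(VarX)*sqrt(VarY)) = -0.2384

-0.2384


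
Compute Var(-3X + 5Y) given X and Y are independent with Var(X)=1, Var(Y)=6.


Independence => Cov(X,Y)=0
Var(-3X + 5Y) = (-3)^2*Var(X) + 5^2*Var(Y)
= 9*1 + 25*6 = 159

159


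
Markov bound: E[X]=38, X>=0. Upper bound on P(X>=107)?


Markov: P(X >= a) <= E[X]/a
P(X >= 107) <= 38/107

38/107


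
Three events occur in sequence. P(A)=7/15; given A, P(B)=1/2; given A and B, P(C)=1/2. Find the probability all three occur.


P(A∩B∩C) = P(A) * P(B|A) * P(C|A∩B)
= 7/15 * 1/2 * 1/2
= 7/30 * 1/2 = 7/60

7/60


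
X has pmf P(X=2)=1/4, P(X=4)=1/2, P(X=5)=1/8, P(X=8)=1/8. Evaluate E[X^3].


E[X^3] = sum(x^3 * P(x))
= 8*1/4 + 64*1/2 + 125*1/8 + 512*1/8
= 909/8

909/8


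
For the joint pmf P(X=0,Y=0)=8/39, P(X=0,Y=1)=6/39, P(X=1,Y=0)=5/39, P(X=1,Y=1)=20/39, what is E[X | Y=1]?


P(Y=1) = 26/39
E[X|Y=1] = (0*6 + 1*20)/26 = 20/26 = 10/13

10/13


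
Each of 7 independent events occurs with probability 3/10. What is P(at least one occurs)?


P(at least one) = 1 - P(none)
P(none) = (1 - 3/10)^7 = (7/10)^7 = 823543/10000000
P(at least one) = 1 - 823543/10000000 = 9176457/10000000

9176457/10000000


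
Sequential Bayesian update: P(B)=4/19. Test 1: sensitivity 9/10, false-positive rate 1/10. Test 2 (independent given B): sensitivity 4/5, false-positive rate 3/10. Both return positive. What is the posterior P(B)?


After test 1: P(+) = 9/10*4/19 + 1/10*15/19 = 51/190
P(B|+) = (18/95)/(51/190) = 12/17
After test 2 (use post1 as new prior): P(+) = 4/5*12/17 + 3/10*5/17 = 111/170
P(B|+,+) = (48/85)/(111/170) = 32/37

32/37
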